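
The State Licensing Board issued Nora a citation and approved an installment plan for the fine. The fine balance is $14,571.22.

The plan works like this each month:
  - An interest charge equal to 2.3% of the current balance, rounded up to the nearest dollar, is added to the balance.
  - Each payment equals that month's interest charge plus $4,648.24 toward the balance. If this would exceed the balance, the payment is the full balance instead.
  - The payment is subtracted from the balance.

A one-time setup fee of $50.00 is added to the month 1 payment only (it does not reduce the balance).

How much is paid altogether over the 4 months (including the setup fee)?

$15,323.22

Month 1: opening $14,571.22; interest $336.00 → $14,907.22; payment $4,984.24 (+ $50.00 fee); balance $9,922.98
Month 2: opening $9,922.98; interest $229.00 → $10,151.98; payment $4,877.24; balance $5,274.74
Month 3: opening $5,274.74; interest $122.00 → $5,396.74; payment $4,770.24; balance $626.50
Month 4: opening $626.50; interest $15.00 → $641.50; payment $641.50; balance $0.00
Total paid: $15,323.22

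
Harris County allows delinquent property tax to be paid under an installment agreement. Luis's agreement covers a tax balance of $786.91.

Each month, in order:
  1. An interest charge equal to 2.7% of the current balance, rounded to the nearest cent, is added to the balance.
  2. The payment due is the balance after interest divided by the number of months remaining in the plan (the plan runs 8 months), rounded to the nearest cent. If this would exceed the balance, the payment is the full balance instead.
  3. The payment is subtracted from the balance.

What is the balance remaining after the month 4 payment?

Month 1: $786.91 +$21.25 interest = $808.16; pay $101.02 → $707.14
Month 2: $707.14 +$19.09 interest = $726.23; pay $103.75 → $622.48
Month 3: $622.48 +$16.81 interest = $639.29; pay $106.55 → $532.74
Month 4: $532.74 +$14.38 interest = $547.12; pay $109.42 → $437.70

$437.70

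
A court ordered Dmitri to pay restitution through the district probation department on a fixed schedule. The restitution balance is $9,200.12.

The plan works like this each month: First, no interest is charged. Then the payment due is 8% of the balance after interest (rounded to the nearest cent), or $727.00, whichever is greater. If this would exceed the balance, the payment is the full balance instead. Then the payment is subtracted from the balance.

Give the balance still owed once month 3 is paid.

$7,010.11

# | Opening | Payment | End bal
1 | $9,200.12 | $736.01 | $8,464.11
2 | $8,464.11 | $727.00 | $7,737.11
3 | $7,737.11 | $727.00 | $7,010.11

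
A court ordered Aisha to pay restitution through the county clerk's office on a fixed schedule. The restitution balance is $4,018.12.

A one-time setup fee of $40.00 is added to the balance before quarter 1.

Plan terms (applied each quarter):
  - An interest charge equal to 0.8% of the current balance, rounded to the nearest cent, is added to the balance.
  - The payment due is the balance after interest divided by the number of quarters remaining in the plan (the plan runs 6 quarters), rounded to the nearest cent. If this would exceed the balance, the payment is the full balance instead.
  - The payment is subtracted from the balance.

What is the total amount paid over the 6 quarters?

Quarter 1: opening $4,058.12; interest $32.46 → $4,090.58; payment $681.76; balance $3,408.82
Quarter 2: opening $3,408.82; interest $27.27 → $3,436.09; payment $687.22; balance $2,748.87
Quarter 3: opening $2,748.87; interest $21.99 → $2,770.86; payment $692.72; balance $2,078.14
Quarter 4: opening $2,078.14; interest $16.63 → $2,094.77; payment $698.26; balance $1,396.51
Quarter 5: opening $1,396.51; interest $11.17 → $1,407.68; payment $703.84; balance $703.84
Quarter 6: opening $703.84; interest $5.63 → $709.47; payment $709.47; balance $0.00
Total paid: $4,173.27

$4,173.27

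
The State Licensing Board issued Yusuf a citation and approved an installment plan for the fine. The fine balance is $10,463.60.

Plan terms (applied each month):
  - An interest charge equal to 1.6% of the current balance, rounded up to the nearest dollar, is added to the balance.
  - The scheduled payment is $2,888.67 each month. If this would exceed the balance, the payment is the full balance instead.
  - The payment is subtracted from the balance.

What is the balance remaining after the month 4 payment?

$0.00

Month 1: $10,463.60 +$168.00 interest = $10,631.60; pay $2,888.67 → $7,742.93
Month 2: $7,742.93 +$124.00 interest = $7,866.93; pay $2,888.67 → $4,978.26
Month 3: $4,978.26 +$80.00 interest = $5,058.26; pay $2,888.67 → $2,169.59
Month 4: $2,169.59 +$35.00 interest = $2,204.59; pay $2,204.59 → $0.00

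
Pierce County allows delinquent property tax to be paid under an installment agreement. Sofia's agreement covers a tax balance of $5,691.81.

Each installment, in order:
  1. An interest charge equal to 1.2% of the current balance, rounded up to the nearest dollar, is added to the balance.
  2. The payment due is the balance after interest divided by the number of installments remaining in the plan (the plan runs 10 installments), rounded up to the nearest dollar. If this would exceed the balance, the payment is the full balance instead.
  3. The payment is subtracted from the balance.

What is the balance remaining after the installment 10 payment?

Installment 1: opening $5,691.81; interest $69.00 → $5,760.81; payment $577.00; balance $5,183.81
Installment 2: opening $5,183.81; interest $63.00 → $5,246.81; payment $583.00; balance $4,663.81
Installment 3: opening $4,663.81; interest $56.00 → $4,719.81; payment $590.00; balance $4,129.81
Installment 4: opening $4,129.81; interest $50.00 → $4,179.81; payment $598.00; balance $3,581.81
Installment 5: opening $3,581.81; interest $43.00 → $3,624.81; payment $605.00; balance $3,019.81
Installment 6: opening $3,019.81; interest $37.00 → $3,056.81; payment $612.00; balance $2,444.81
Installment 7: opening $2,444.81; interest $30.00 → $2,474.81; payment $619.00; balance $1,855.81
Installment 8: opening $1,855.81; interest $23.00 → $1,878.81; payment $627.00; balance $1,251.81
Installment 9: opening $1,251.81; interest $16.00 → $1,267.81; payment $634.00; balance $633.81
Installment 10: opening $633.81; interest $8.00 → $641.81; payment $641.81; balance $0.00

$0.00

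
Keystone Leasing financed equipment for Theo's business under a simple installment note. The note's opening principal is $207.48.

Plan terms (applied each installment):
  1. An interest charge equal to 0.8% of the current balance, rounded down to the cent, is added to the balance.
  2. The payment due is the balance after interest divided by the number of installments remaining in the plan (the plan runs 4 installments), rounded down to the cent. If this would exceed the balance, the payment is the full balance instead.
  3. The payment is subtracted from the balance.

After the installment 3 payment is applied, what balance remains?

# | Opening | Interest | Payment | End bal
1 | $207.48 | $1.65 | $52.28 | $156.85
2 | $156.85 | $1.25 | $52.70 | $105.40
3 | $105.40 | $0.84 | $53.12 | $53.12

$53.12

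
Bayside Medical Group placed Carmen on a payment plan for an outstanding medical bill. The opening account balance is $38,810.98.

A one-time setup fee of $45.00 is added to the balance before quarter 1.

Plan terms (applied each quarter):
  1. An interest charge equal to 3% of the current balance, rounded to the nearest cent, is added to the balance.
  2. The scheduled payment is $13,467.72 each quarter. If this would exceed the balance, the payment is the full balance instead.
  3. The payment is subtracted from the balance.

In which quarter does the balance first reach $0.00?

# | Opening | Interest | Payment | End bal
1 | $38,855.98 | $1,165.68 | $13,467.72 | $26,553.94
2 | $26,553.94 | $796.62 | $13,467.72 | $13,882.84
3 | $13,882.84 | $416.49 | $13,467.72 | $831.61
4 | $831.61 | $24.95 | $856.56 | $0.00
Balance reaches $0.00 in quarter 4.

4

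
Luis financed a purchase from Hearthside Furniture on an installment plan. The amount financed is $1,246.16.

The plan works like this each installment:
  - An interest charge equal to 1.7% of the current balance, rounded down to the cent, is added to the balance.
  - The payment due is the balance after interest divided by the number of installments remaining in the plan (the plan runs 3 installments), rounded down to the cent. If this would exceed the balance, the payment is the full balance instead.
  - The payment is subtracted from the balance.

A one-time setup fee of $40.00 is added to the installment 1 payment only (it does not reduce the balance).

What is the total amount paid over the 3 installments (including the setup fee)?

Installment 1: $1,246.16 +$21.18 interest = $1,267.34; pay $422.44 (+ $40.00 fee) → $844.90
Installment 2: $844.90 +$14.36 interest = $859.26; pay $429.63 → $429.63
Installment 3: $429.63 +$7.30 interest = $436.93; pay $436.93 → $0.00
Total paid: $1,329.00

$1,329.00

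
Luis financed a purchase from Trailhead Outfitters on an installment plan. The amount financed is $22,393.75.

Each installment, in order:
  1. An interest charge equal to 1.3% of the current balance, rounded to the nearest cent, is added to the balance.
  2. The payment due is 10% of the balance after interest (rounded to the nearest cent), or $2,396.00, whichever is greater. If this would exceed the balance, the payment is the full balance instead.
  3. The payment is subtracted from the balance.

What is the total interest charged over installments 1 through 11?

$1,637.09

# | Opening | Interest | Payment | End bal
1 | $22,393.75 | $291.12 | $2,396.00 | $20,288.87
2 | $20,288.87 | $263.76 | $2,396.00 | $18,156.63
3 | $18,156.63 | $236.04 | $2,396.00 | $15,996.67
4 | $15,996.67 | $207.96 | $2,396.00 | $13,808.63
5 | $13,808.63 | $179.51 | $2,396.00 | $11,592.14
6 | $11,592.14 | $150.70 | $2,396.00 | $9,346.84
7 | $9,346.84 | $121.51 | $2,396.00 | $7,072.35
8 | $7,072.35 | $91.94 | $2,396.00 | $4,768.29
9 | $4,768.29 | $61.99 | $2,396.00 | $2,434.28
10 | $2,434.28 | $31.65 | $2,396.00 | $69.93
11 | $69.93 | $0.91 | $70.84 | $0.00
Total interest: $291.12 + $263.76 + $236.04 + $207.96 + $179.51 + $150.70 + $121.51 + $91.94 + $61.99 + $31.65 + $0.91 = $1,637.09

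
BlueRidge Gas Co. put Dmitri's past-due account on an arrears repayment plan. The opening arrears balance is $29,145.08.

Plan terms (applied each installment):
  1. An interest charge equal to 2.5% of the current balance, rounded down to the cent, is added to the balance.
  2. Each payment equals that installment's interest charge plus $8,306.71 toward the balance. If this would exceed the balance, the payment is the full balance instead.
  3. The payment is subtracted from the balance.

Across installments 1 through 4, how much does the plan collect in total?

$30,813.56

Installment 1: opening $29,145.08; interest $728.62 → $29,873.70; payment $9,035.33; balance $20,838.37
Installment 2: opening $20,838.37; interest $520.95 → $21,359.32; payment $8,827.66; balance $12,531.66
Installment 3: opening $12,531.66; interest $313.29 → $12,844.95; payment $8,620.00; balance $4,224.95
Installment 4: opening $4,224.95; interest $105.62 → $4,330.57; payment $4,330.57; balance $0.00
Total paid: $30,813.56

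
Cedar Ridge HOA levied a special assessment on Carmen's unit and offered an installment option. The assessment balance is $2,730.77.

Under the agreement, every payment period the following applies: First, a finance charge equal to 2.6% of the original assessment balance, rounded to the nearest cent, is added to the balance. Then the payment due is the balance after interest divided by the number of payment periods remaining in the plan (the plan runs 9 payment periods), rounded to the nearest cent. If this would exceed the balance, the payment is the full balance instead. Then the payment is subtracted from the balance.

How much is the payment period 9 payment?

$504.27

Payment period 1: opening $2,730.77; interest $71.00 → $2,801.77; payment $311.31; balance $2,490.46
Payment period 2: opening $2,490.46; interest $71.00 → $2,561.46; payment $320.18; balance $2,241.28
Payment period 3: opening $2,241.28; interest $71.00 → $2,312.28; payment $330.33; balance $1,981.95
Payment period 4: opening $1,981.95; interest $71.00 → $2,052.95; payment $342.16; balance $1,710.79
Payment period 5: opening $1,710.79; interest $71.00 → $1,781.79; payment $356.36; balance $1,425.43
Payment period 6: opening $1,425.43; interest $71.00 → $1,496.43; payment $374.11; balance $1,122.32
Payment period 7: opening $1,122.32; interest $71.00 → $1,193.32; payment $397.77; balance $795.55
Payment period 8: opening $795.55; interest $71.00 → $866.55; payment $433.28; balance $433.27
Payment period 9: opening $433.27; interest $71.00 → $504.27; payment $504.27; balance $0.00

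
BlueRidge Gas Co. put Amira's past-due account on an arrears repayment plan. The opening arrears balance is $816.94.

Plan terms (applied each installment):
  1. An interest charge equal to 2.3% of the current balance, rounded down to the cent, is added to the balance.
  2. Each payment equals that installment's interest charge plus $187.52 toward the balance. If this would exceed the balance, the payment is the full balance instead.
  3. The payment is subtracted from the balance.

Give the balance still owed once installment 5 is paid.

Installment 1: opening $816.94; interest $18.78 → $835.72; payment $206.30; balance $629.42
Installment 2: opening $629.42; interest $14.47 → $643.89; payment $201.99; balance $441.90
Installment 3: opening $441.90; interest $10.16 → $452.06; payment $197.68; balance $254.38
Installment 4: opening $254.38; interest $5.85 → $260.23; payment $193.37; balance $66.86
Installment 5: opening $66.86; interest $1.53 → $68.39; payment $68.39; balance $0.00

$0.00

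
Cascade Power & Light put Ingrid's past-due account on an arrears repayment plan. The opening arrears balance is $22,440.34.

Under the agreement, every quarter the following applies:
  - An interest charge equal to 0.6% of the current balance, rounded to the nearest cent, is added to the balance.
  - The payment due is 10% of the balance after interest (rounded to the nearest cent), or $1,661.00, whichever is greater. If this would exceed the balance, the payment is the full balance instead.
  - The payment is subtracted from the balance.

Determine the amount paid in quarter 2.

$2,043.94

Quarter 1: $22,440.34 +$134.64 interest = $22,574.98; pay $2,257.50 → $20,317.48
Quarter 2: $20,317.48 +$121.90 interest = $20,439.38; pay $2,043.94 → $18,395.44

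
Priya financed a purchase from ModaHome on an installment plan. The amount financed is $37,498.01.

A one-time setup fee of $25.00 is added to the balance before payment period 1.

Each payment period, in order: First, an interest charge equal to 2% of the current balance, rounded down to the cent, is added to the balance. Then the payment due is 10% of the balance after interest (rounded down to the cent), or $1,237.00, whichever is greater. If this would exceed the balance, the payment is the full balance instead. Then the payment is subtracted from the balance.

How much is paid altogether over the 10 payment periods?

$26,836.33

Payment period 1: opening $37,523.01; interest $750.46 → $38,273.47; payment $3,827.34; balance $34,446.13
Payment period 2: opening $34,446.13; interest $688.92 → $35,135.05; payment $3,513.50; balance $31,621.55
Payment period 3: opening $31,621.55; interest $632.43 → $32,253.98; payment $3,225.39; balance $29,028.59
Payment period 4: opening $29,028.59; interest $580.57 → $29,609.16; payment $2,960.91; balance $26,648.25
Payment period 5: opening $26,648.25; interest $532.96 → $27,181.21; payment $2,718.12; balance $24,463.09
Payment period 6: opening $24,463.09; interest $489.26 → $24,952.35; payment $2,495.23; balance $22,457.12
Payment period 7: opening $22,457.12; interest $449.14 → $22,906.26; payment $2,290.62; balance $20,615.64
Payment period 8: opening $20,615.64; interest $412.31 → $21,027.95; payment $2,102.79; balance $18,925.16
Payment period 9: opening $18,925.16; interest $378.50 → $19,303.66; payment $1,930.36; balance $17,373.30
Payment period 10: opening $17,373.30; interest $347.46 → $17,720.76; payment $1,772.07; balance $15,948.69
Total paid: $26,836.33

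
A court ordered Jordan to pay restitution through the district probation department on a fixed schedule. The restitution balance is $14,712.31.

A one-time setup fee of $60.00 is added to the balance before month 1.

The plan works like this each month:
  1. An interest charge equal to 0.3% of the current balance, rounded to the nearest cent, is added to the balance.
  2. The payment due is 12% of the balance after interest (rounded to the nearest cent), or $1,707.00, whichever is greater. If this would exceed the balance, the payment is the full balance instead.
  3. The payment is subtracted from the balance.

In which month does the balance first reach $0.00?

Month 1: opening $14,772.31; interest $44.32 → $14,816.63; payment $1,778.00; balance $13,038.63
Month 2: opening $13,038.63; interest $39.12 → $13,077.75; payment $1,707.00; balance $11,370.75
Month 3: opening $11,370.75; interest $34.11 → $11,404.86; payment $1,707.00; balance $9,697.86
Month 4: opening $9,697.86; interest $29.09 → $9,726.95; payment $1,707.00; balance $8,019.95
Month 5: opening $8,019.95; interest $24.06 → $8,044.01; payment $1,707.00; balance $6,337.01
Month 6: opening $6,337.01; interest $19.01 → $6,356.02; payment $1,707.00; balance $4,649.02
Month 7: opening $4,649.02; interest $13.95 → $4,662.97; payment $1,707.00; balance $2,955.97
Month 8: opening $2,955.97; interest $8.87 → $2,964.84; payment $1,707.00; balance $1,257.84
Month 9: opening $1,257.84; interest $3.77 → $1,261.61; payment $1,261.61; balance $0.00
Balance reaches $0.00 in month 9.

9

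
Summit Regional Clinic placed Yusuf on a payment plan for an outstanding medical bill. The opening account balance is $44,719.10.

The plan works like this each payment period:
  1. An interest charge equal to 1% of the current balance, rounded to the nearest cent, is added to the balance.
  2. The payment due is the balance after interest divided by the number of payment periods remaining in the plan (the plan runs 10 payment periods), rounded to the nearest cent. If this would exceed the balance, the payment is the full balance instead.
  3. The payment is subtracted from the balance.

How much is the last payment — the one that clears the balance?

# | Opening | Interest | Payment | End bal
1 | $44,719.10 | $447.19 | $4,516.63 | $40,649.66
2 | $40,649.66 | $406.50 | $4,561.80 | $36,494.36
3 | $36,494.36 | $364.94 | $4,607.41 | $32,251.89
4 | $32,251.89 | $322.52 | $4,653.49 | $27,920.92
5 | $27,920.92 | $279.21 | $4,700.02 | $23,500.11
6 | $23,500.11 | $235.00 | $4,747.02 | $18,988.09
7 | $18,988.09 | $189.88 | $4,794.49 | $14,383.48
8 | $14,383.48 | $143.83 | $4,842.44 | $9,684.87
9 | $9,684.87 | $96.85 | $4,890.86 | $4,890.86
10 | $4,890.86 | $48.91 | $4,939.77 | $0.00

$4,939.77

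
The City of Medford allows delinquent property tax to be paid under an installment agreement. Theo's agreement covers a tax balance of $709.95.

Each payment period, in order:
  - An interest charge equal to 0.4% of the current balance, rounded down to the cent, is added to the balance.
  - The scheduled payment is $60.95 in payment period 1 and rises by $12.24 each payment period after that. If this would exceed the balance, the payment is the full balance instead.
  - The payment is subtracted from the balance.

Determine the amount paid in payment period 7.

# | Opening | Interest | Payment | End bal
1 | $709.95 | $2.83 | $60.95 | $651.83
2 | $651.83 | $2.60 | $73.19 | $581.24
3 | $581.24 | $2.32 | $85.43 | $498.13
4 | $498.13 | $1.99 | $97.67 | $402.45
5 | $402.45 | $1.60 | $109.91 | $294.14
6 | $294.14 | $1.17 | $122.15 | $173.16
7 | $173.16 | $0.69 | $134.39 | $39.46

$134.39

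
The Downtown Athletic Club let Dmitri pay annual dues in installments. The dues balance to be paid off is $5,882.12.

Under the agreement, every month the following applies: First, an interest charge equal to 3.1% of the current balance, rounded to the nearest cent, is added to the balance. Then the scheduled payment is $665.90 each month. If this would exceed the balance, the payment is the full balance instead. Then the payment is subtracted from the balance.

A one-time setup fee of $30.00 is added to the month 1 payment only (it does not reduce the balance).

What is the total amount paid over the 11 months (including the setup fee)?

$7,011.84

Month 1: opening $5,882.12; interest $182.35 → $6,064.47; payment $665.90 (+ $30.00 fee); balance $5,398.57
Month 2: opening $5,398.57; interest $167.36 → $5,565.93; payment $665.90; balance $4,900.03
Month 3: opening $4,900.03; interest $151.90 → $5,051.93; payment $665.90; balance $4,386.03
Month 4: opening $4,386.03; interest $135.97 → $4,522.00; payment $665.90; balance $3,856.10
Month 5: opening $3,856.10; interest $119.54 → $3,975.64; payment $665.90; balance $3,309.74
Month 6: opening $3,309.74; interest $102.60 → $3,412.34; payment $665.90; balance $2,746.44
Month 7: opening $2,746.44; interest $85.14 → $2,831.58; payment $665.90; balance $2,165.68
Month 8: opening $2,165.68; interest $67.14 → $2,232.82; payment $665.90; balance $1,566.92
Month 9: opening $1,566.92; interest $48.57 → $1,615.49; payment $665.90; balance $949.59
Month 10: opening $949.59; interest $29.44 → $979.03; payment $665.90; balance $313.13
Month 11: opening $313.13; interest $9.71 → $322.84; payment $322.84; balance $0.00
Total paid: $7,011.84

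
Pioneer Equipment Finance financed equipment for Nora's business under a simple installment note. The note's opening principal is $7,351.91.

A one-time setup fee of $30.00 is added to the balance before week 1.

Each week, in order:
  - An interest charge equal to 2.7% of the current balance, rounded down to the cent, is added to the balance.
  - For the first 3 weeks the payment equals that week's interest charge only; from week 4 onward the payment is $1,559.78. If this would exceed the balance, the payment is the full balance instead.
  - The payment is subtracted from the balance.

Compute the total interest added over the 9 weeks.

Week 1: opening $7,381.91; interest $199.31 → $7,581.22; payment $199.31; balance $7,381.91
Week 2: opening $7,381.91; interest $199.31 → $7,581.22; payment $199.31; balance $7,381.91
Week 3: opening $7,381.91; interest $199.31 → $7,581.22; payment $199.31; balance $7,381.91
Week 4: opening $7,381.91; interest $199.31 → $7,581.22; payment $1,559.78; balance $6,021.44
Week 5: opening $6,021.44; interest $162.57 → $6,184.01; payment $1,559.78; balance $4,624.23
Week 6: opening $4,624.23; interest $124.85 → $4,749.08; payment $1,559.78; balance $3,189.30
Week 7: opening $3,189.30; interest $86.11 → $3,275.41; payment $1,559.78; balance $1,715.63
Week 8: opening $1,715.63; interest $46.32 → $1,761.95; payment $1,559.78; balance $202.17
Week 9: opening $202.17; interest $5.45 → $207.62; payment $207.62; balance $0.00
Total interest: $199.31 + $199.31 + $199.31 + $199.31 + $162.57 + $124.85 + $86.11 + $46.32 + $5.45 = $1,222.54

$1,222.54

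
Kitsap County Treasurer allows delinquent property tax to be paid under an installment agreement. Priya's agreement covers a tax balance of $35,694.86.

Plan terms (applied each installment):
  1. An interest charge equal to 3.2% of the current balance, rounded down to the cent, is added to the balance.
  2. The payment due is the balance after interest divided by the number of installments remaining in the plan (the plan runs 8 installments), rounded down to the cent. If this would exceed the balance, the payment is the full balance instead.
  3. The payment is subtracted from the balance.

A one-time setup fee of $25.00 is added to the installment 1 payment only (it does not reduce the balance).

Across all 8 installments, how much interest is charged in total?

Installment 1: opening $35,694.86; interest $1,142.23 → $36,837.09; payment $4,604.63 (+ $25.00 fee); balance $32,232.46
Installment 2: opening $32,232.46; interest $1,031.43 → $33,263.89; payment $4,751.98; balance $28,511.91
Installment 3: opening $28,511.91; interest $912.38 → $29,424.29; payment $4,904.04; balance $24,520.25
Installment 4: opening $24,520.25; interest $784.64 → $25,304.89; payment $5,060.97; balance $20,243.92
Installment 5: opening $20,243.92; interest $647.80 → $20,891.72; payment $5,222.93; balance $15,668.79
Installment 6: opening $15,668.79; interest $501.40 → $16,170.19; payment $5,390.06; balance $10,780.13
Installment 7: opening $10,780.13; interest $344.96 → $11,125.09; payment $5,562.54; balance $5,562.55
Installment 8: opening $5,562.55; interest $178.00 → $5,740.55; payment $5,740.55; balance $0.00
Total interest: $1,142.23 + $1,031.43 + $912.38 + $784.64 + $647.80 + $501.40 + $344.96 + $178.00 = $5,542.84

$5,542.84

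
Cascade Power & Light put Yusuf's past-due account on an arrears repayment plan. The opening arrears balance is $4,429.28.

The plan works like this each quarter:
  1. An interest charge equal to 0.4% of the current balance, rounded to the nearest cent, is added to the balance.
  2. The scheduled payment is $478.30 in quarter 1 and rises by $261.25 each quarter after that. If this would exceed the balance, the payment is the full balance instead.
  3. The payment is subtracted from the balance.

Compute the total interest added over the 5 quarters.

$59.62

Quarter 1: $4,429.28 +$17.72 interest = $4,447.00; pay $478.30 → $3,968.70
Quarter 2: $3,968.70 +$15.87 interest = $3,984.57; pay $739.55 → $3,245.02
Quarter 3: $3,245.02 +$12.98 interest = $3,258.00; pay $1,000.80 → $2,257.20
Quarter 4: $2,257.20 +$9.03 interest = $2,266.23; pay $1,262.05 → $1,004.18
Quarter 5: $1,004.18 +$4.02 interest = $1,008.20; pay $1,008.20 → $0.00
Total interest: $17.72 + $15.87 + $12.98 + $9.03 + $4.02 = $59.62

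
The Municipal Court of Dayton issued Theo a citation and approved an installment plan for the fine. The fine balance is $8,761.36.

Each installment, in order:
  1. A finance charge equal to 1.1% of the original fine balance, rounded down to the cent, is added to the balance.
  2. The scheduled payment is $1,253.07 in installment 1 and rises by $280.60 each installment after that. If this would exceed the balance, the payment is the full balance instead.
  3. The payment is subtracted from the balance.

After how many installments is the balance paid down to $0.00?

Installment 1: $8,761.36 +$96.37 interest = $8,857.73; pay $1,253.07 → $7,604.66
Installment 2: $7,604.66 +$96.37 interest = $7,701.03; pay $1,533.67 → $6,167.36
Installment 3: $6,167.36 +$96.37 interest = $6,263.73; pay $1,814.27 → $4,449.46
Installment 4: $4,449.46 +$96.37 interest = $4,545.83; pay $2,094.87 → $2,450.96
Installment 5: $2,450.96 +$96.37 interest = $2,547.33; pay $2,375.47 → $171.86
Installment 6: $171.86 +$96.37 interest = $268.23; pay $268.23 → $0.00
Balance reaches $0.00 in installment 6.

6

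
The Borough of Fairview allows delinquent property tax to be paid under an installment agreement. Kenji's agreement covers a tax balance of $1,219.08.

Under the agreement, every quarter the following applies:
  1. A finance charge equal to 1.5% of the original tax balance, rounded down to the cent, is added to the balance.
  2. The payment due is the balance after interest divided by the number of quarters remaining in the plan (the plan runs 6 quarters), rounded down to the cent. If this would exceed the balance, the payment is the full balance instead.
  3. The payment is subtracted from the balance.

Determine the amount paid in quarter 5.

$229.69

Quarter 1: $1,219.08 +$18.28 interest = $1,237.36; pay $206.22 → $1,031.14
Quarter 2: $1,031.14 +$18.28 interest = $1,049.42; pay $209.88 → $839.54
Quarter 3: $839.54 +$18.28 interest = $857.82; pay $214.45 → $643.37
Quarter 4: $643.37 +$18.28 interest = $661.65; pay $220.55 → $441.10
Quarter 5: $441.10 +$18.28 interest = $459.38; pay $229.69 → $229.69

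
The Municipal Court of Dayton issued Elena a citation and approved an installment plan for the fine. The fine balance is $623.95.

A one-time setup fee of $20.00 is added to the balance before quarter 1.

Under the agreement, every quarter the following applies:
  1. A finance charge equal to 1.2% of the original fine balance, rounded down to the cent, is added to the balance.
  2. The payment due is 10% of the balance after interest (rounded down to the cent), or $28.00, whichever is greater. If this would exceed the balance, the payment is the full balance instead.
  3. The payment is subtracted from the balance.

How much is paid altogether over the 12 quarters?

Quarter 1: opening $643.95; interest $7.48 → $651.43; payment $65.14; balance $586.29
Quarter 2: opening $586.29; interest $7.48 → $593.77; payment $59.37; balance $534.40
Quarter 3: opening $534.40; interest $7.48 → $541.88; payment $54.18; balance $487.70
Quarter 4: opening $487.70; interest $7.48 → $495.18; payment $49.51; balance $445.67
Quarter 5: opening $445.67; interest $7.48 → $453.15; payment $45.31; balance $407.84
Quarter 6: opening $407.84; interest $7.48 → $415.32; payment $41.53; balance $373.79
Quarter 7: opening $373.79; interest $7.48 → $381.27; payment $38.12; balance $343.15
Quarter 8: opening $343.15; interest $7.48 → $350.63; payment $35.06; balance $315.57
Quarter 9: opening $315.57; interest $7.48 → $323.05; payment $32.30; balance $290.75
Quarter 10: opening $290.75; interest $7.48 → $298.23; payment $29.82; balance $268.41
Quarter 11: opening $268.41; interest $7.48 → $275.89; payment $28.00; balance $247.89
Quarter 12: opening $247.89; interest $7.48 → $255.37; payment $28.00; balance $227.37
Total paid: $506.34

$506.34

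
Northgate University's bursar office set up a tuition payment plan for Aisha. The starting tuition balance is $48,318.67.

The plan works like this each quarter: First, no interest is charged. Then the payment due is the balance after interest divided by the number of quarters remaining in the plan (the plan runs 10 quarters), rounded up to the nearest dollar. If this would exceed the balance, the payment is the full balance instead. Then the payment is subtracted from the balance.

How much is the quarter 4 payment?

# | Opening | Payment | End bal
1 | $48,318.67 | $4,832.00 | $43,486.67
2 | $43,486.67 | $4,832.00 | $38,654.67
3 | $38,654.67 | $4,832.00 | $33,822.67
4 | $33,822.67 | $4,832.00 | $28,990.67

$4,832.00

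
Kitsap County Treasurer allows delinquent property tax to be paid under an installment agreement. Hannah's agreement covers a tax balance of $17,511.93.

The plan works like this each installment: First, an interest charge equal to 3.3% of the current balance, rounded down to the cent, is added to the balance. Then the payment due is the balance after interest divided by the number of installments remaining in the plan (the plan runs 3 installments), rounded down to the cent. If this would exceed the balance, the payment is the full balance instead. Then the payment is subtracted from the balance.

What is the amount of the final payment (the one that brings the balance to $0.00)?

Installment 1: $17,511.93 +$577.89 interest = $18,089.82; pay $6,029.94 → $12,059.88
Installment 2: $12,059.88 +$397.97 interest = $12,457.85; pay $6,228.92 → $6,228.93
Installment 3: $6,228.93 +$205.55 interest = $6,434.48; pay $6,434.48 → $0.00

$6,434.48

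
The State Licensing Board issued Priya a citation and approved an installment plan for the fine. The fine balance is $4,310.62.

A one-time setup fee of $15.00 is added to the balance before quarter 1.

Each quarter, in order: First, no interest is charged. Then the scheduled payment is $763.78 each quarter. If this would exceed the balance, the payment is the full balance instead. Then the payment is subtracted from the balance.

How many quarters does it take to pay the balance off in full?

Quarter 1: $4,325.62 − $763.78 → $3,561.84
Quarter 2: $3,561.84 − $763.78 → $2,798.06
Quarter 3: $2,798.06 − $763.78 → $2,034.28
Quarter 4: $2,034.28 − $763.78 → $1,270.50
Quarter 5: $1,270.50 − $763.78 → $506.72
Quarter 6: $506.72 − $506.72 → $0.00
Balance reaches $0.00 in quarter 6.

6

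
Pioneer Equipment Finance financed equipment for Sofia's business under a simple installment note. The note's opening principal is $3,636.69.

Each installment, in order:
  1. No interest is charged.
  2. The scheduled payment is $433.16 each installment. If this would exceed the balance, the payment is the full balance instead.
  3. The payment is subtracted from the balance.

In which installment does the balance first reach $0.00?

# | Opening | Payment | End bal
1 | $3,636.69 | $433.16 | $3,203.53
2 | $3,203.53 | $433.16 | $2,770.37
3 | $2,770.37 | $433.16 | $2,337.21
4 | $2,337.21 | $433.16 | $1,904.05
5 | $1,904.05 | $433.16 | $1,470.89
6 | $1,470.89 | $433.16 | $1,037.73
7 | $1,037.73 | $433.16 | $604.57
8 | $604.57 | $433.16 | $171.41
9 | $171.41 | $171.41 | $0.00
Balance reaches $0.00 in installment 9.

9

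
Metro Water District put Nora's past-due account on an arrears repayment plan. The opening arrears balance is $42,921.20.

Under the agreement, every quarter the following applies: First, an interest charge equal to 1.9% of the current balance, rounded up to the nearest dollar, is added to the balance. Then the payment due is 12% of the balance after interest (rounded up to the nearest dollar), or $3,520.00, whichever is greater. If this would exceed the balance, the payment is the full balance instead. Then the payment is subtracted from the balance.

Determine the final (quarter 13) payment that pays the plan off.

Quarter 1: opening $42,921.20; interest $816.00 → $43,737.20; payment $5,249.00; balance $38,488.20
Quarter 2: opening $38,488.20; interest $732.00 → $39,220.20; payment $4,707.00; balance $34,513.20
Quarter 3: opening $34,513.20; interest $656.00 → $35,169.20; payment $4,221.00; balance $30,948.20
Quarter 4: opening $30,948.20; interest $589.00 → $31,537.20; payment $3,785.00; balance $27,752.20
Quarter 5: opening $27,752.20; interest $528.00 → $28,280.20; payment $3,520.00; balance $24,760.20
Quarter 6: opening $24,760.20; interest $471.00 → $25,231.20; payment $3,520.00; balance $21,711.20
Quarter 7: opening $21,711.20; interest $413.00 → $22,124.20; payment $3,520.00; balance $18,604.20
Quarter 8: opening $18,604.20; interest $354.00 → $18,958.20; payment $3,520.00; balance $15,438.20
Quarter 9: opening $15,438.20; interest $294.00 → $15,732.20; payment $3,520.00; balance $12,212.20
Quarter 10: opening $12,212.20; interest $233.00 → $12,445.20; payment $3,520.00; balance $8,925.20
Quarter 11: opening $8,925.20; interest $170.00 → $9,095.20; payment $3,520.00; balance $5,575.20
Quarter 12: opening $5,575.20; interest $106.00 → $5,681.20; payment $3,520.00; balance $2,161.20
Quarter 13: opening $2,161.20; interest $42.00 → $2,203.20; payment $2,203.20; balance $0.00

$2,203.20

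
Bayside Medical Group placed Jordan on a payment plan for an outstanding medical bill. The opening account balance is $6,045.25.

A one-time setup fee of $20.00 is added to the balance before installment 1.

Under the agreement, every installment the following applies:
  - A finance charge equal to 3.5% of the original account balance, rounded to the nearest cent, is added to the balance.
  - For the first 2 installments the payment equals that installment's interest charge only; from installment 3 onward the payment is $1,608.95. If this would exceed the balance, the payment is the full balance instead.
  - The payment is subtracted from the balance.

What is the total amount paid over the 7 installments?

Installment 1: opening $6,065.25; interest $211.58 → $6,276.83; payment $211.58; balance $6,065.25
Installment 2: opening $6,065.25; interest $211.58 → $6,276.83; payment $211.58; balance $6,065.25
Installment 3: opening $6,065.25; interest $211.58 → $6,276.83; payment $1,608.95; balance $4,667.88
Installment 4: opening $4,667.88; interest $211.58 → $4,879.46; payment $1,608.95; balance $3,270.51
Installment 5: opening $3,270.51; interest $211.58 → $3,482.09; payment $1,608.95; balance $1,873.14
Installment 6: opening $1,873.14; interest $211.58 → $2,084.72; payment $1,608.95; balance $475.77
Installment 7: opening $475.77; interest $211.58 → $687.35; payment $687.35; balance $0.00
Total paid: $7,546.31

$7,546.31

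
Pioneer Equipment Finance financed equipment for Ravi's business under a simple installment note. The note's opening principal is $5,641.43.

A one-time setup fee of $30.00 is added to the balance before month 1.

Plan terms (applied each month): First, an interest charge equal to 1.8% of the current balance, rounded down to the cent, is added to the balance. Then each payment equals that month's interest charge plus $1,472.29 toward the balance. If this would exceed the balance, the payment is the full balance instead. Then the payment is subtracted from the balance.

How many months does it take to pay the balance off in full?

4

# | Opening | Interest | Payment | End bal
1 | $5,671.43 | $102.08 | $1,574.37 | $4,199.14
2 | $4,199.14 | $75.58 | $1,547.87 | $2,726.85
3 | $2,726.85 | $49.08 | $1,521.37 | $1,254.56
4 | $1,254.56 | $22.58 | $1,277.14 | $0.00
Balance reaches $0.00 in month 4.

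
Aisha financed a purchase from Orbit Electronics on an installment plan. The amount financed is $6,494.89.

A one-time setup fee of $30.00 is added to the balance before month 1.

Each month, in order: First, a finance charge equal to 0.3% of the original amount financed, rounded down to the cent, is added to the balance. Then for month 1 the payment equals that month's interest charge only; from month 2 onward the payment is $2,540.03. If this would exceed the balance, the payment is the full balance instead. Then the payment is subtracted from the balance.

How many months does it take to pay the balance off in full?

Month 1: $6,524.89 +$19.48 interest = $6,544.37; pay $19.48 → $6,524.89
Month 2: $6,524.89 +$19.48 interest = $6,544.37; pay $2,540.03 → $4,004.34
Month 3: $4,004.34 +$19.48 interest = $4,023.82; pay $2,540.03 → $1,483.79
Month 4: $1,483.79 +$19.48 interest = $1,503.27; pay $1,503.27 → $0.00
Balance reaches $0.00 in month 4.

4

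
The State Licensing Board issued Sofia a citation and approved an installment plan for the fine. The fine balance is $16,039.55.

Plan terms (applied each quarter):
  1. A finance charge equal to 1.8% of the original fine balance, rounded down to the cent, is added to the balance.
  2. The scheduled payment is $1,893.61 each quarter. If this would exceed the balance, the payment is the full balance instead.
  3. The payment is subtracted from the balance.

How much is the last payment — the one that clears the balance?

Quarter 1: $16,039.55 +$288.71 interest = $16,328.26; pay $1,893.61 → $14,434.65
Quarter 2: $14,434.65 +$288.71 interest = $14,723.36; pay $1,893.61 → $12,829.75
Quarter 3: $12,829.75 +$288.71 interest = $13,118.46; pay $1,893.61 → $11,224.85
Quarter 4: $11,224.85 +$288.71 interest = $11,513.56; pay $1,893.61 → $9,619.95
Quarter 5: $9,619.95 +$288.71 interest = $9,908.66; pay $1,893.61 → $8,015.05
Quarter 6: $8,015.05 +$288.71 interest = $8,303.76; pay $1,893.61 → $6,410.15
Quarter 7: $6,410.15 +$288.71 interest = $6,698.86; pay $1,893.61 → $4,805.25
Quarter 8: $4,805.25 +$288.71 interest = $5,093.96; pay $1,893.61 → $3,200.35
Quarter 9: $3,200.35 +$288.71 interest = $3,489.06; pay $1,893.61 → $1,595.45
Quarter 10: $1,595.45 +$288.71 interest = $1,884.16; pay $1,884.16 → $0.00

$1,884.16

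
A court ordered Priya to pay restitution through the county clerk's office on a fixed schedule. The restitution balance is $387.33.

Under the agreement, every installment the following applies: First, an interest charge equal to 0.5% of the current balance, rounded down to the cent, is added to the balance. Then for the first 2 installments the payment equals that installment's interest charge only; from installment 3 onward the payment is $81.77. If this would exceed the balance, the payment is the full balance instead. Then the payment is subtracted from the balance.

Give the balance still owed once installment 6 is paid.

$65.57

Installment 1: $387.33 +$1.93 interest = $389.26; pay $1.93 → $387.33
Installment 2: $387.33 +$1.93 interest = $389.26; pay $1.93 → $387.33
Installment 3: $387.33 +$1.93 interest = $389.26; pay $81.77 → $307.49
Installment 4: $307.49 +$1.53 interest = $309.02; pay $81.77 → $227.25
Installment 5: $227.25 +$1.13 interest = $228.38; pay $81.77 → $146.61
Installment 6: $146.61 +$0.73 interest = $147.34; pay $81.77 → $65.57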